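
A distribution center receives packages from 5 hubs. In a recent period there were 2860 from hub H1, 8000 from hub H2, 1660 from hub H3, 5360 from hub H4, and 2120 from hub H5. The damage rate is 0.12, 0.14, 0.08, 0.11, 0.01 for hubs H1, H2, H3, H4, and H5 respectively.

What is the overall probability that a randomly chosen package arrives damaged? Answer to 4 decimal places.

Total: 2860 + 8000 + 1660 + 5360 + 2120 = 20000.
P(H1) = 2860/20000 = 0.143. P(H2) = 8000/20000 = 0.4. P(H3) = 1660/20000 = 0.083. P(H4) = 5360/20000 = 0.268. P(H5) = 2120/20000 = 0.106.
P(D) = P(D|H1)·P(H1) + P(D|H2)·P(H2) + P(D|H3)·P(H3) + P(D|H4)·P(H4) + P(D|H5)·P(H5)
      = 0.12·0.143 + 0.14·0.4 + 0.08·0.083 + 0.11·0.268 + 0.01·0.106
      = 0.01716 + 0.056 + 0.00664 + 0.02948 + 0.00106 = 0.11034

P(D) ≈ 0.1103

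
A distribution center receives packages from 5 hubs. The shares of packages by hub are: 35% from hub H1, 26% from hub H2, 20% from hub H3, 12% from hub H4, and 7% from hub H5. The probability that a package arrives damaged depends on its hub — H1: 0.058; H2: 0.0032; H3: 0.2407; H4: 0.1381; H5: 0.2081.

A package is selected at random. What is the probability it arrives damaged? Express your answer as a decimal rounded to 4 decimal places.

P(D) = P(D|H1)·P(H1) + P(D|H2)·P(H2) + P(D|H3)·P(H3) + P(D|H4)·P(H4) + P(D|H5)·P(H5)
      = 0.058·0.35 + 0.0032·0.26 + 0.2407·0.2 + 0.1381·0.12 + 0.2081·0.07
      = 0.0203 + 0.000832 + 0.04814 + 0.016572 + 0.014567 = 0.100411

0.1004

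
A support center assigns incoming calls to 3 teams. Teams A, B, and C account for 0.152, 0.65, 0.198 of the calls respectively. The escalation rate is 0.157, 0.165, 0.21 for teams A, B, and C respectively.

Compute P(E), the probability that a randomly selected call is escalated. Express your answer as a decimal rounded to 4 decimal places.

P(E) = P(E|A)·P(A) + P(E|B)·P(B) + P(E|C)·P(C)
      = 0.157·0.152 + 0.165·0.65 + 0.21·0.198
      = 0.023864 + 0.10725 + 0.04158 = 0.172694

0.1727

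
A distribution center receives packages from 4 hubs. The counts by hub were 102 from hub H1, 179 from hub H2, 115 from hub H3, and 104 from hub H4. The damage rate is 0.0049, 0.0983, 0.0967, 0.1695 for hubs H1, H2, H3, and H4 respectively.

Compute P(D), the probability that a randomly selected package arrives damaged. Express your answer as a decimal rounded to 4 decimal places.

Total: 102 + 179 + 115 + 104 = 500.
P(H1) = 102/500 = 0.204. P(H2) = 179/500 = 0.358. P(H3) = 115/500 = 0.23. P(H4) = 104/500 = 0.208.
P(D) = P(D|H1)·P(H1) + P(D|H2)·P(H2) + P(D|H3)·P(H3) + P(D|H4)·P(H4)
      = 0.0049·0.204 + 0.0983·0.358 + 0.0967·0.23 + 0.1695·0.208
      = 0.0009996 + 0.0351914 + 0.022241 + 0.035256 = 0.093688

0.0937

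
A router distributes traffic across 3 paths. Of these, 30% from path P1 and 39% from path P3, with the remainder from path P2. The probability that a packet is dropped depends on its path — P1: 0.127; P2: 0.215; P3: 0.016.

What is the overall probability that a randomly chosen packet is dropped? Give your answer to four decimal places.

P(L) ≈ 0.1110

P(P2) = 1 − (0.3 + 0.39) = 0.31.
By the law of total probability,
P(L) = P(L|P1)·P(P1) + P(L|P2)·P(P2) + P(L|P3)·P(P3)
      = 0.127·0.3 + 0.215·0.31 + 0.016·0.39
      = 0.0381 + 0.06665 + 0.00624 = 0.11099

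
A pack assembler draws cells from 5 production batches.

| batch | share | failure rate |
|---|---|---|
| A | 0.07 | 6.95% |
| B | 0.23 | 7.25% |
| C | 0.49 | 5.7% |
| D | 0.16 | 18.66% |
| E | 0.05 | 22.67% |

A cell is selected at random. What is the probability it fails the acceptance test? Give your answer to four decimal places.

P(F) ≈ 0.0907

P(F) = P(F|A)·P(A) + P(F|B)·P(B) + P(F|C)·P(C) + P(F|D)·P(D) + P(F|E)·P(E)
      = 0.0695·0.07 + 0.0725·0.23 + 0.057·0.49 + 0.1866·0.16 + 0.2267·0.05
      = 0.004865 + 0.016675 + 0.02793 + 0.029856 + 0.011335 = 0.090661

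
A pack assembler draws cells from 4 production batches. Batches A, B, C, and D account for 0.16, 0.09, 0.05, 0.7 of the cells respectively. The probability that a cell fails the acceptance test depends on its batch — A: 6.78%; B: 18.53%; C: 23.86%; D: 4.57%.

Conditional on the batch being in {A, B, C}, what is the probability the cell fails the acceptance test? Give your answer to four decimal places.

P(F|S) ≈ 0.1315

Let S = {A, B, C}.
P(S) = 0.16 + 0.09 + 0.05 = 0.3.
P(F ∩ S) = 0.0678·0.16 + 0.1853·0.09 + 0.2386·0.05 = 0.010848 + 0.016677 + 0.01193 = 0.039455.
P(F | S) = 0.039455 / 0.3 = 0.131517…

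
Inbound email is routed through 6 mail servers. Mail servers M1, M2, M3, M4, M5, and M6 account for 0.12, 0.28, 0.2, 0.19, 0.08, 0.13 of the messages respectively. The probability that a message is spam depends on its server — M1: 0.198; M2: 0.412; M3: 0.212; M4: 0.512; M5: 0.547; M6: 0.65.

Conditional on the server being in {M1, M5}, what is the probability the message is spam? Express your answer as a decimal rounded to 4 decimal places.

Let J = {M1, M5}.
P(J) = 0.12 + 0.08 = 0.2.
P(S ∩ J) = 0.198·0.12 + 0.547·0.08 = 0.02376 + 0.04376 = 0.06752.
P(S | J) = 0.06752 / 0.2 = 0.337600…

0.3376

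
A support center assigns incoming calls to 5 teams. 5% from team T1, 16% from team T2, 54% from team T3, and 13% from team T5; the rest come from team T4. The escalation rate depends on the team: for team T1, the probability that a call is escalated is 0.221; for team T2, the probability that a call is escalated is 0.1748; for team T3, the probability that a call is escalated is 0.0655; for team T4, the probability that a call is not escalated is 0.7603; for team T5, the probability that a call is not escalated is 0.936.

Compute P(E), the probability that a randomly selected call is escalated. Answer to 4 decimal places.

0.1115

P(T4) = 1 − (0.05 + 0.16 + 0.54 + 0.13) = 0.12.
P(E|T4) = 1 − 0.7603 = 0.2397.
P(E|T5) = 1 − 0.936 = 0.064.
P(E) = P(E|T1)·P(T1) + P(E|T2)·P(T2) + P(E|T3)·P(T3) + P(E|T4)·P(T4) + P(E|T5)·P(T5)
      = 0.221·0.05 + 0.1748·0.16 + 0.0655·0.54 + 0.2397·0.12 + 0.064·0.13
      = 0.01105 + 0.027968 + 0.03537 + 0.028764 + 0.00832 = 0.111472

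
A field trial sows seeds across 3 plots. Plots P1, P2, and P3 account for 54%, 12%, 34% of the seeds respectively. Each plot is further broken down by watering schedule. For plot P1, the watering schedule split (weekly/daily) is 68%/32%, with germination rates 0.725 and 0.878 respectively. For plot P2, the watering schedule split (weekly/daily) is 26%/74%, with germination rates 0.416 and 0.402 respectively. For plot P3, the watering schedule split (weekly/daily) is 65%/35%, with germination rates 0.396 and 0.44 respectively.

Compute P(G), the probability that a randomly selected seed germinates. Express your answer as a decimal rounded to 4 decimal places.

P(G|P1) = 0.68·0.725 + 0.32·0.878 = 0.493 + 0.28096 = 0.77396
P(G|P2) = 0.26·0.416 + 0.74·0.402 = 0.10816 + 0.29748 = 0.40564
P(G|P3) = 0.65·0.396 + 0.35·0.44 = 0.2574 + 0.154 = 0.4114
By total probability over the outer partition,
P(G) = 0.54·0.77396 + 0.12·0.40564 + 0.34·0.4114
      = 0.4179384 + 0.0486768 + 0.139876 = 0.6064912

0.6065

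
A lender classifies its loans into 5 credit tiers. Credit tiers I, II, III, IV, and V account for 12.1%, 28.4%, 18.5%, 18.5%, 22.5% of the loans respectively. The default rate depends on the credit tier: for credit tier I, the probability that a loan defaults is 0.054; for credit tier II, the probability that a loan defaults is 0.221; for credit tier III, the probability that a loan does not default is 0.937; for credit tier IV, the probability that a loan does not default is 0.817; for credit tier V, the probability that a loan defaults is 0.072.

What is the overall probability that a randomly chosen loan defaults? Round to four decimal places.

0.1310

P(D|III) = 1 − 0.937 = 0.063.
P(D|IV) = 1 − 0.817 = 0.183.
P(D) = P(D|I)·P(I) + P(D|II)·P(II) + P(D|III)·P(III) + P(D|IV)·P(IV) + P(D|V)·P(V)
      = 0.054·0.121 + 0.221·0.284 + 0.063·0.185 + 0.183·0.185 + 0.072·0.225
      = 0.006534 + 0.062764 + 0.011655 + 0.033855 + 0.0162 = 0.131008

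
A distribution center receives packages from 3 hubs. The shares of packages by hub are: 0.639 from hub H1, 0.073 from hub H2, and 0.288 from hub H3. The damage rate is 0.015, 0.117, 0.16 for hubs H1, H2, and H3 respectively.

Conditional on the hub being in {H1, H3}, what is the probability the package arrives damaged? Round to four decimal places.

Let S = {H1, H3}.
P(S) = 0.639 + 0.288 = 0.927.
P(D ∩ S) = 0.015·0.639 + 0.16·0.288 = 0.009585 + 0.04608 = 0.055665.
P(D | S) = 0.055665 / 0.927 = 0.060049…

0.0600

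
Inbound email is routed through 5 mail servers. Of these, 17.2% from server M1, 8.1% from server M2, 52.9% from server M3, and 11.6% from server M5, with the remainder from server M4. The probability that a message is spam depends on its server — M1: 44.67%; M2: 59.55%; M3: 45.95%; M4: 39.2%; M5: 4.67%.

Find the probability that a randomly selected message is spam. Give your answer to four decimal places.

P(M4) = 1 − (0.172 + 0.081 + 0.529 + 0.116) = 0.102.
Summing over the partition,
P(S) = P(S|M1)·P(M1) + P(S|M2)·P(M2) + P(S|M3)·P(M3) + P(S|M4)·P(M4) + P(S|M5)·P(M5)
      = 0.4467·0.172 + 0.5955·0.081 + 0.4595·0.529 + 0.392·0.102 + 0.0467·0.116
      = 0.0768324 + 0.0482355 + 0.2430755 + 0.039984 + 0.0054172 = 0.4135446

P(S) ≈ 0.4135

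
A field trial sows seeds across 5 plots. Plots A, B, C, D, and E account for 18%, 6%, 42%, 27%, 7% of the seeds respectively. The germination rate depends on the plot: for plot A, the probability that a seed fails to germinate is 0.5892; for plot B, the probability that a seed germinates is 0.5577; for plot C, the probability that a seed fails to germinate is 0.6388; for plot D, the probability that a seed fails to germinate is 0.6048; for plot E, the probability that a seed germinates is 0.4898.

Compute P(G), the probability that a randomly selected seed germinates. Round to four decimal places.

0.4001

P(G|A) = 1 − 0.5892 = 0.4108.
P(G|C) = 1 − 0.6388 = 0.3612.
P(G|D) = 1 − 0.6048 = 0.3952.
P(G) = P(G|A)·P(A) + P(G|B)·P(B) + P(G|C)·P(C) + P(G|D)·P(D) + P(G|E)·P(E)
      = 0.4108·0.18 + 0.5577·0.06 + 0.3612·0.42 + 0.3952·0.27 + 0.4898·0.07
      = 0.073944 + 0.033462 + 0.151704 + 0.106704 + 0.034286 = 0.4001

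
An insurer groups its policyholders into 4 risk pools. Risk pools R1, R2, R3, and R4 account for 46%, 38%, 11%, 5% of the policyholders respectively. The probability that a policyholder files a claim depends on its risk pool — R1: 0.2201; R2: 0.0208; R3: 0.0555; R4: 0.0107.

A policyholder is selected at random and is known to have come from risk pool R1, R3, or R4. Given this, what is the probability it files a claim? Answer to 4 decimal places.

0.1740

Let S = {R1, R3, R4}.
P(S) = 0.46 + 0.11 + 0.05 = 0.62.
P(C ∩ S) = 0.2201·0.46 + 0.0555·0.11 + 0.0107·0.05 = 0.101246 + 0.006105 + 0.000535 = 0.107886.
P(C | S) = 0.107886 / 0.62 = 0.174010…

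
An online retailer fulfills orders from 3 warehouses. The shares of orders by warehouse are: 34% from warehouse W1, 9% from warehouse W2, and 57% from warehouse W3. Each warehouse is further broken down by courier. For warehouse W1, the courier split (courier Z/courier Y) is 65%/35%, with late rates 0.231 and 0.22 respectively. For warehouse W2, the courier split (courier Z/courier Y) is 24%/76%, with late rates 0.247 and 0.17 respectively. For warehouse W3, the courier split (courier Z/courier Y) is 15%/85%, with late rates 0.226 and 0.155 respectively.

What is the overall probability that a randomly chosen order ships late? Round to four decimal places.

P(L|W1) = 0.65·0.231 + 0.35·0.22 = 0.15015 + 0.077 = 0.22715
P(L|W2) = 0.24·0.247 + 0.76·0.17 = 0.05928 + 0.1292 = 0.18848
P(L|W3) = 0.15·0.226 + 0.85·0.155 = 0.0339 + 0.13175 = 0.16565
By total probability over the outer partition,
P(L) = 0.34·0.22715 + 0.09·0.18848 + 0.57·0.16565
      = 0.077231 + 0.0169632 + 0.0944205 = 0.1886147

0.1886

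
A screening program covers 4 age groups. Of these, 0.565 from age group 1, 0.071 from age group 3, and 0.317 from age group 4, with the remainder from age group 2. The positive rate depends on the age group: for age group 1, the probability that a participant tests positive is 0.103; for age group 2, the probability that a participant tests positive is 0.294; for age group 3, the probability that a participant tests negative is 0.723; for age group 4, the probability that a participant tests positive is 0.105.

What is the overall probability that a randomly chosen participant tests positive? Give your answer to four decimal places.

P(2) = 1 − (0.565 + 0.071 + 0.317) = 0.047.
P(T|3) = 1 − 0.723 = 0.277.
Using total probability over the partition,
P(T) = P(T|1)·P(1) + P(T|2)·P(2) + P(T|3)·P(3) + P(T|4)·P(4)
      = 0.103·0.565 + 0.294·0.047 + 0.277·0.071 + 0.105·0.317
      = 0.058195 + 0.013818 + 0.019667 + 0.033285 = 0.124965

P(T) ≈ 0.1250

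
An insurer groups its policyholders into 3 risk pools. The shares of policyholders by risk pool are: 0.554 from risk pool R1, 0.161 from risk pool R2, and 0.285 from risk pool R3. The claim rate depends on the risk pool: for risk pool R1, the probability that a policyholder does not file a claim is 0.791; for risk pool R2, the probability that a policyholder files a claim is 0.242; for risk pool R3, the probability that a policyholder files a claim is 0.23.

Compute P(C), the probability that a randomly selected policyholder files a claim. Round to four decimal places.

0.2203

P(C|R1) = 1 − 0.791 = 0.209.
By the law of total probability,
P(C) = P(C|R1)·P(R1) + P(C|R2)·P(R2) + P(C|R3)·P(R3)
      = 0.209·0.554 + 0.242·0.161 + 0.23·0.285
      = 0.115786 + 0.038962 + 0.06555 = 0.220298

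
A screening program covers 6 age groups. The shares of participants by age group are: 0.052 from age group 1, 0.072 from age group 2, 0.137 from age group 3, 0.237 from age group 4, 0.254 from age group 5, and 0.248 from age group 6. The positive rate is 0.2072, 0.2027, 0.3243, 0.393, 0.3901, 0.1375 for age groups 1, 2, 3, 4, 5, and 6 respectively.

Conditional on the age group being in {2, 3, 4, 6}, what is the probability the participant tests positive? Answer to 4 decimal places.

Let S = {2, 3, 4, 6}.
P(S) = 0.072 + 0.137 + 0.237 + 0.248 = 0.694.
P(T ∩ S) = 0.2027·0.072 + 0.3243·0.137 + 0.393·0.237 + 0.1375·0.248 = 0.0145944 + 0.0444291 + 0.093141 + 0.0341 = 0.1862645.
P(T | S) = 0.1862645 / 0.694 = 0.268393…

P(T|S) ≈ 0.2684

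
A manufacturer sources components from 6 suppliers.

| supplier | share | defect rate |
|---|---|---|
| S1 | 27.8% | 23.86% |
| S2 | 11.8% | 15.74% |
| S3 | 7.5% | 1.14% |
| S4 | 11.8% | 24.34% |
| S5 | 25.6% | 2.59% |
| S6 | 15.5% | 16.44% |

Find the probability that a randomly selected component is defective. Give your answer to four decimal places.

Using total probability over the partition,
P(D) = P(D|S1)·P(S1) + P(D|S2)·P(S2) + P(D|S3)·P(S3) + P(D|S4)·P(S4) + P(D|S5)·P(S5) + P(D|S6)·P(S6)
      = 0.2386·0.278 + 0.1574·0.118 + 0.0114·0.075 + 0.2434·0.118 + 0.0259·0.256 + 0.1644·0.155
      = 0.0663308 + 0.0185732 + 0.000855 + 0.0287212 + 0.0066304 + 0.025482 = 0.1465926

0.1466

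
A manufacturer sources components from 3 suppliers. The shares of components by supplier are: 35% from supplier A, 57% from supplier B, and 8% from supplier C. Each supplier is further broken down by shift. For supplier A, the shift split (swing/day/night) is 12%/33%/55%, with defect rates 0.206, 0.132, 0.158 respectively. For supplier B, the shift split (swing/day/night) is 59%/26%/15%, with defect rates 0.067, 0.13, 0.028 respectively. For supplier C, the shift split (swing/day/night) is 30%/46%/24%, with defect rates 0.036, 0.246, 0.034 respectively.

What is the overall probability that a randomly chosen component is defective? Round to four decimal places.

P(D|A) = 0.12·0.206 + 0.33·0.132 + 0.55·0.158 = 0.02472 + 0.04356 + 0.0869 = 0.15518
P(D|B) = 0.59·0.067 + 0.26·0.13 + 0.15·0.028 = 0.03953 + 0.0338 + 0.0042 = 0.07753
P(D|C) = 0.3·0.036 + 0.46·0.246 + 0.24·0.034 = 0.0108 + 0.11316 + 0.00816 = 0.13212
Then overall,
P(D) = 0.35·0.15518 + 0.57·0.07753 + 0.08·0.13212
      = 0.054313 + 0.0441921 + 0.0105696 = 0.1090747

0.1091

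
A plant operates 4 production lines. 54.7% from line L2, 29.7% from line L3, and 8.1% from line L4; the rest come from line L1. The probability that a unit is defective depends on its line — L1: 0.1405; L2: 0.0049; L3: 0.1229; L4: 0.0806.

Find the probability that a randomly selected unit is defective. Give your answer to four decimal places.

P(L1) = 1 − (0.547 + 0.297 + 0.081) = 0.075.
Summing over the partition,
P(D) = P(D|L1)·P(L1) + P(D|L2)·P(L2) + P(D|L3)·P(L3) + P(D|L4)·P(L4)
      = 0.1405·0.075 + 0.0049·0.547 + 0.1229·0.297 + 0.0806·0.081
      = 0.0105375 + 0.0026803 + 0.0365013 + 0.0065286 = 0.0562477

0.0562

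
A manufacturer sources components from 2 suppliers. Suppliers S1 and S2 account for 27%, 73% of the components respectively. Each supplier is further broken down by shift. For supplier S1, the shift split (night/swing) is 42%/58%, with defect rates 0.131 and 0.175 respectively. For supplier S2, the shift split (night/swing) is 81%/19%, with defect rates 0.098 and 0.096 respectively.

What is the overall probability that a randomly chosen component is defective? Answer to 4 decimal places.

P(D|S1) = 0.42·0.131 + 0.58·0.175 = 0.05502 + 0.1015 = 0.15652
P(D|S2) = 0.81·0.098 + 0.19·0.096 = 0.07938 + 0.01824 = 0.09762
By total probability over the outer partition,
P(D) = 0.27·0.15652 + 0.73·0.09762
      = 0.0422604 + 0.0712626 = 0.113523

P(D) ≈ 0.1135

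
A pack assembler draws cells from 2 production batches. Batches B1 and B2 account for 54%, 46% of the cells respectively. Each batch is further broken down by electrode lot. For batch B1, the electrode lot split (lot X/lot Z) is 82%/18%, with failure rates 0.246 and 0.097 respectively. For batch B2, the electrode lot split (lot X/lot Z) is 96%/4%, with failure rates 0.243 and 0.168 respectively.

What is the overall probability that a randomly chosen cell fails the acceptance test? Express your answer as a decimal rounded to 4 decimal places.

0.2288

P(F|B1) = 0.82·0.246 + 0.18·0.097 = 0.20172 + 0.01746 = 0.21918
P(F|B2) = 0.96·0.243 + 0.04·0.168 = 0.23328 + 0.00672 = 0.24
By total probability over the outer partition,
P(F) = 0.54·0.21918 + 0.46·0.24
      = 0.1183572 + 0.1104 = 0.2287572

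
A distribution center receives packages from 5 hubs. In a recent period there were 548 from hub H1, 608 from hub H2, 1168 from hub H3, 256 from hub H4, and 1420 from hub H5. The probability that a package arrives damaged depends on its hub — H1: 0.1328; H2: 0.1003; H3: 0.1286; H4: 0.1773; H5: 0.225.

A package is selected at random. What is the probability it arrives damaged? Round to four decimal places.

Total: 548 + 608 + 1168 + 256 + 1420 = 4000.
P(H1) = 548/4000 = 0.137. P(H2) = 608/4000 = 0.152. P(H3) = 1168/4000 = 0.292. P(H4) = 256/4000 = 0.064. P(H5) = 1420/4000 = 0.355.
P(D) = P(D|H1)·P(H1) + P(D|H2)·P(H2) + P(D|H3)·P(H3) + P(D|H4)·P(H4) + P(D|H5)·P(H5)
      = 0.1328·0.137 + 0.1003·0.152 + 0.1286·0.292 + 0.1773·0.064 + 0.225·0.355
      = 0.0181936 + 0.0152456 + 0.0375512 + 0.0113472 + 0.079875 = 0.1622126

0.1622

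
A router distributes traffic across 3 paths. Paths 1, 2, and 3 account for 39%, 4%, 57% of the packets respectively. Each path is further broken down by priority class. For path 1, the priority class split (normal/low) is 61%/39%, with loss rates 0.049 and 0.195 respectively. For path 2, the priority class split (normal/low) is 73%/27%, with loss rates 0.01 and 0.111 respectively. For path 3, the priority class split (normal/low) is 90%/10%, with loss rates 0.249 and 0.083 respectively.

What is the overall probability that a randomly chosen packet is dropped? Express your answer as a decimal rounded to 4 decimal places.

P(L) ≈ 0.1753

P(L|1) = 0.61·0.049 + 0.39·0.195 = 0.02989 + 0.07605 = 0.10594
P(L|2) = 0.73·0.01 + 0.27·0.111 = 0.0073 + 0.02997 = 0.03727
P(L|3) = 0.9·0.249 + 0.1·0.083 = 0.2241 + 0.0083 = 0.2324
By total probability over the outer partition,
P(L) = 0.39·0.10594 + 0.04·0.03727 + 0.57·0.2324
      = 0.0413166 + 0.0014908 + 0.132468 = 0.1752754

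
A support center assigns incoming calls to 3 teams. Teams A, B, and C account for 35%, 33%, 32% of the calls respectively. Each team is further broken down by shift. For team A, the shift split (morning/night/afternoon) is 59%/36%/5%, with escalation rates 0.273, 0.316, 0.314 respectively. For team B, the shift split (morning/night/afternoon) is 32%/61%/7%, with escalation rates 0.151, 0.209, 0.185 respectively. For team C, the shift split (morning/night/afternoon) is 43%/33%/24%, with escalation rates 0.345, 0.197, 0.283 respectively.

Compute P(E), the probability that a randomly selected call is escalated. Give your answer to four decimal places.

P(E|A) = 0.59·0.273 + 0.36·0.316 + 0.05·0.314 = 0.16107 + 0.11376 + 0.0157 = 0.29053
P(E|B) = 0.32·0.151 + 0.61·0.209 + 0.07·0.185 = 0.04832 + 0.12749 + 0.01295 = 0.18876
P(E|C) = 0.43·0.345 + 0.33·0.197 + 0.24·0.283 = 0.14835 + 0.06501 + 0.06792 = 0.28128
Then overall,
P(E) = 0.35·0.29053 + 0.33·0.18876 + 0.32·0.28128
      = 0.1016855 + 0.0622908 + 0.0900096 = 0.2539859

P(E) ≈ 0.2540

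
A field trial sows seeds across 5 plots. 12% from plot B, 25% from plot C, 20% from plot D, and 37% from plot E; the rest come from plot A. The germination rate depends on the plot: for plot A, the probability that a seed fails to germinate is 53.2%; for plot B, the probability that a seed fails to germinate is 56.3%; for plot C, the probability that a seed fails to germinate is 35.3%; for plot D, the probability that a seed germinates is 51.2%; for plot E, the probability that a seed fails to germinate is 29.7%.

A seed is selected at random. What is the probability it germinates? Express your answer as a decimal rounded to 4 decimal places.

P(G) ≈ 0.6048

P(A) = 1 − (0.12 + 0.25 + 0.2 + 0.37) = 0.06.
P(G|A) = 1 − 0.532 = 0.468.
P(G|B) = 1 − 0.563 = 0.437.
P(G|C) = 1 − 0.353 = 0.647.
P(G|E) = 1 − 0.297 = 0.703.
P(G) = P(G|A)·P(A) + P(G|B)·P(B) + P(G|C)·P(C) + P(G|D)·P(D) + P(G|E)·P(E)
      = 0.468·0.06 + 0.437·0.12 + 0.647·0.25 + 0.512·0.2 + 0.703·0.37
      = 0.02808 + 0.05244 + 0.16175 + 0.1024 + 0.26011 = 0.60478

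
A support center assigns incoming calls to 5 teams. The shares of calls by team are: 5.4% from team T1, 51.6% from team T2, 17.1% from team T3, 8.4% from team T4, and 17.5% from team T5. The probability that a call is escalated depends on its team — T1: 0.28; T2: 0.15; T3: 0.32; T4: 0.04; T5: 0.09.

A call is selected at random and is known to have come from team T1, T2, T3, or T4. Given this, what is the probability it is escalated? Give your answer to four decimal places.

0.1825

Let S = {T1, T2, T3, T4}.
P(S) = 0.054 + 0.516 + 0.171 + 0.084 = 0.825.
P(E ∩ S) = 0.28·0.054 + 0.15·0.516 + 0.32·0.171 + 0.04·0.084 = 0.01512 + 0.0774 + 0.05472 + 0.00336 = 0.1506.
P(E | S) = 0.1506 / 0.825 = 0.182545…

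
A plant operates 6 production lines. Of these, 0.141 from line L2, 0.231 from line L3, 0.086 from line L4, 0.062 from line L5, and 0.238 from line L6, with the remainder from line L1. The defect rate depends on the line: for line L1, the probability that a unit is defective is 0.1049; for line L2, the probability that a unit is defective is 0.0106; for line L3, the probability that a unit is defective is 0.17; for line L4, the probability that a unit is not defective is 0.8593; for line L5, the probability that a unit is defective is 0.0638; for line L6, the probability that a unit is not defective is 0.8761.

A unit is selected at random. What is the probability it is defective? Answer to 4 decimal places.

0.1117

P(L1) = 1 − (0.141 + 0.231 + 0.086 + 0.062 + 0.238) = 0.242.
P(D|L4) = 1 − 0.8593 = 0.1407.
P(D|L6) = 1 − 0.8761 = 0.1239.
P(D) = P(D|L1)·P(L1) + P(D|L2)·P(L2) + P(D|L3)·P(L3) + P(D|L4)·P(L4) + P(D|L5)·P(L5) + P(D|L6)·P(L6)
      = 0.1049·0.242 + 0.0106·0.141 + 0.17·0.231 + 0.1407·0.086 + 0.0638·0.062 + 0.1239·0.238
      = 0.0253858 + 0.0014946 + 0.03927 + 0.0121002 + 0.0039556 + 0.0294882 = 0.1116944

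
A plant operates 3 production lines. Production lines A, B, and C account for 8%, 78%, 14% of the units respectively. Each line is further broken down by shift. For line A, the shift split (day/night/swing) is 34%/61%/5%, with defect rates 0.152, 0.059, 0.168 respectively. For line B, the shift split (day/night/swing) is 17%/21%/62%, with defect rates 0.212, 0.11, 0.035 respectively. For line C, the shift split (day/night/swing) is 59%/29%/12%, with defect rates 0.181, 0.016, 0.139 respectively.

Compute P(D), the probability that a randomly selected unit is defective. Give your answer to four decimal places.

P(D) ≈ 0.0887

P(D|A) = 0.34·0.152 + 0.61·0.059 + 0.05·0.168 = 0.05168 + 0.03599 + 0.0084 = 0.09607
P(D|B) = 0.17·0.212 + 0.21·0.11 + 0.62·0.035 = 0.03604 + 0.0231 + 0.0217 = 0.08084
P(D|C) = 0.59·0.181 + 0.29·0.016 + 0.12·0.139 = 0.10679 + 0.00464 + 0.01668 = 0.12811
By total probability over the outer partition,
P(D) = 0.08·0.09607 + 0.78·0.08084 + 0.14·0.12811
      = 0.0076856 + 0.0630552 + 0.0179354 = 0.0886762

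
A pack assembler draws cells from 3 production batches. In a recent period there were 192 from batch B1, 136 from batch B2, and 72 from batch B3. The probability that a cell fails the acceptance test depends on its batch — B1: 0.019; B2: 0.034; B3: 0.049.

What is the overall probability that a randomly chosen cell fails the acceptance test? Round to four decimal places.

Total: 192 + 136 + 72 = 400.
P(B1) = 192/400 = 0.48. P(B2) = 136/400 = 0.34. P(B3) = 72/400 = 0.18.
Using total probability over the partition,
P(F) = P(F|B1)·P(B1) + P(F|B2)·P(B2) + P(F|B3)·P(B3)
      = 0.019·0.48 + 0.034·0.34 + 0.049·0.18
      = 0.00912 + 0.01156 + 0.00882 = 0.0295

P(F) ≈ 0.0295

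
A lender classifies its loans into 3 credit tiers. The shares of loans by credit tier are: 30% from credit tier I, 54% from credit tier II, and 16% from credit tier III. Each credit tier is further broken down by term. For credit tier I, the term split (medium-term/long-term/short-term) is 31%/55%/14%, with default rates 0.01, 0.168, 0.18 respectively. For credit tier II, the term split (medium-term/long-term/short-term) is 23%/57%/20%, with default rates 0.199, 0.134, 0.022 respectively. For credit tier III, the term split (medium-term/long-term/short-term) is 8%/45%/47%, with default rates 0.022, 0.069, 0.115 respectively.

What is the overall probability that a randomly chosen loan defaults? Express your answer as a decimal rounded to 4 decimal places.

0.1184

P(D|I) = 0.31·0.01 + 0.55·0.168 + 0.14·0.18 = 0.0031 + 0.0924 + 0.0252 = 0.1207
P(D|II) = 0.23·0.199 + 0.57·0.134 + 0.2·0.022 = 0.04577 + 0.07638 + 0.0044 = 0.12655
P(D|III) = 0.08·0.022 + 0.45·0.069 + 0.47·0.115 = 0.00176 + 0.03105 + 0.05405 = 0.08686
By total probability over the outer partition,
P(D) = 0.3·0.1207 + 0.54·0.12655 + 0.16·0.08686
      = 0.03621 + 0.068337 + 0.0138976 = 0.1184446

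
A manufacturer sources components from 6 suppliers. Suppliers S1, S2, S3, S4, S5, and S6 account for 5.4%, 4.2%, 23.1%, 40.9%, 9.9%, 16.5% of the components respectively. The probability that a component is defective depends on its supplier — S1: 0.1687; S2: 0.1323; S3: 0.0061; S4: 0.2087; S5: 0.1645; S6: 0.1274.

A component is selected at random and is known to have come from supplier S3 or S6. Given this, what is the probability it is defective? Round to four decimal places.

P(D|S) ≈ 0.0566

Let S = {S3, S6}.
P(S) = 0.231 + 0.165 = 0.396.
P(D ∩ S) = 0.0061·0.231 + 0.1274·0.165 = 0.0014091 + 0.021021 = 0.0224301.
P(D | S) = 0.0224301 / 0.396 = 0.056642…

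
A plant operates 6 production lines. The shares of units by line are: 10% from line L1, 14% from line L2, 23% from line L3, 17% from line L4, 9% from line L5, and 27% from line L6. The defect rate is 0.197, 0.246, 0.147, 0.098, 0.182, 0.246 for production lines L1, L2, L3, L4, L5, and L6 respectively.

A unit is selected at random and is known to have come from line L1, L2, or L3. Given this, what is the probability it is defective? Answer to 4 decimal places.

Let S = {L1, L2, L3}.
P(S) = 0.1 + 0.14 + 0.23 = 0.47.
P(D ∩ S) = 0.197·0.1 + 0.246·0.14 + 0.147·0.23 = 0.0197 + 0.03444 + 0.03381 = 0.08795.
P(D | S) = 0.08795 / 0.47 = 0.187128…

0.1871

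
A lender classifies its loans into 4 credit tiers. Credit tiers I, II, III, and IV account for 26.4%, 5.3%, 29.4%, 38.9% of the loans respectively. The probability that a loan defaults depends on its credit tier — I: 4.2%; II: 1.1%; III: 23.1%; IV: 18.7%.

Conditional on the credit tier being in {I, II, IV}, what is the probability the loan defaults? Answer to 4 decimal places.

P(D|S) ≈ 0.1196

Let S = {I, II, IV}.
P(S) = 0.264 + 0.053 + 0.389 = 0.706.
P(D ∩ S) = 0.042·0.264 + 0.011·0.053 + 0.187·0.389 = 0.011088 + 0.000583 + 0.072743 = 0.084414.
P(D | S) = 0.084414 / 0.706 = 0.119567…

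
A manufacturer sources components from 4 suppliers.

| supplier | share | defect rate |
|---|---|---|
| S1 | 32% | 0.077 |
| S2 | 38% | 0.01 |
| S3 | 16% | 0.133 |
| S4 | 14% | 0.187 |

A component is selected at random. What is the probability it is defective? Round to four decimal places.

Using total probability over the partition,
P(D) = P(D|S1)·P(S1) + P(D|S2)·P(S2) + P(D|S3)·P(S3) + P(D|S4)·P(S4)
      = 0.077·0.32 + 0.01·0.38 + 0.133·0.16 + 0.187·0.14
      = 0.02464 + 0.0038 + 0.02128 + 0.02618 = 0.0759

0.0759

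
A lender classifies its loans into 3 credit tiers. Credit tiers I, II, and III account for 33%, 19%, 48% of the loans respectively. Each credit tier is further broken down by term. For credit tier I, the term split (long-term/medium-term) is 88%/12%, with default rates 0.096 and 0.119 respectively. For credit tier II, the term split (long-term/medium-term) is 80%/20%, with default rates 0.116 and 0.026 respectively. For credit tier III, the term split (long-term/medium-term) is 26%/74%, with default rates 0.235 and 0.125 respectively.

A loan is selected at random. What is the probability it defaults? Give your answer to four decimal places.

0.1249

P(D|I) = 0.88·0.096 + 0.12·0.119 = 0.08448 + 0.01428 = 0.09876
P(D|II) = 0.8·0.116 + 0.2·0.026 = 0.0928 + 0.0052 = 0.098
P(D|III) = 0.26·0.235 + 0.74·0.125 = 0.0611 + 0.0925 = 0.1536
Then overall,
P(D) = 0.33·0.09876 + 0.19·0.098 + 0.48·0.1536
      = 0.0325908 + 0.01862 + 0.073728 = 0.1249388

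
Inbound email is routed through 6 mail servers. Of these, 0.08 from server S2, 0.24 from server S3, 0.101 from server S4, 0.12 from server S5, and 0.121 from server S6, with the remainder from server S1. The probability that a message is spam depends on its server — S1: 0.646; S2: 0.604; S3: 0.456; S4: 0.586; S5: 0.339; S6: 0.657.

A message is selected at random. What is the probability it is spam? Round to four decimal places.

0.5555

P(S1) = 1 − (0.08 + 0.24 + 0.101 + 0.12 + 0.121) = 0.338.
Summing over the partition,
P(S) = P(S|S1)·P(S1) + P(S|S2)·P(S2) + P(S|S3)·P(S3) + P(S|S4)·P(S4) + P(S|S5)·P(S5) + P(S|S6)·P(S6)
      = 0.646·0.338 + 0.604·0.08 + 0.456·0.24 + 0.586·0.101 + 0.339·0.12 + 0.657·0.121
      = 0.218348 + 0.04832 + 0.10944 + 0.059186 + 0.04068 + 0.079497 = 0.555471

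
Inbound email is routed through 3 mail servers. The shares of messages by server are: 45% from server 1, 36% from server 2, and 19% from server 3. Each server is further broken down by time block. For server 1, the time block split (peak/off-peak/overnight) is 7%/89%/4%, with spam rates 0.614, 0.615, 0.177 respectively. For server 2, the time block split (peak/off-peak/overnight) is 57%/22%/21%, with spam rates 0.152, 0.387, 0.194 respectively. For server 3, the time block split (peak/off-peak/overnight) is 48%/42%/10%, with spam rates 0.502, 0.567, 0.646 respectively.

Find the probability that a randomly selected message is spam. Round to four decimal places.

P(S) ≈ 0.4486

P(S|1) = 0.07·0.614 + 0.89·0.615 + 0.04·0.177 = 0.04298 + 0.54735 + 0.00708 = 0.59741
P(S|2) = 0.57·0.152 + 0.22·0.387 + 0.21·0.194 = 0.08664 + 0.08514 + 0.04074 = 0.21252
P(S|3) = 0.48·0.502 + 0.42·0.567 + 0.1·0.646 = 0.24096 + 0.23814 + 0.0646 = 0.5437
By total probability over the outer partition,
P(S) = 0.45·0.59741 + 0.36·0.21252 + 0.19·0.5437
      = 0.2688345 + 0.0765072 + 0.103303 = 0.4486447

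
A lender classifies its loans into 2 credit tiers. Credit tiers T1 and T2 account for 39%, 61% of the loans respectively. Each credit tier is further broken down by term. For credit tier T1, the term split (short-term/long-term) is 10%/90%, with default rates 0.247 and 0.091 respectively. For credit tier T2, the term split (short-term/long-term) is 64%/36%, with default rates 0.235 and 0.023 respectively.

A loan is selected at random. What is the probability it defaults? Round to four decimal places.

0.1384

P(D|T1) = 0.1·0.247 + 0.9·0.091 = 0.0247 + 0.0819 = 0.1066
P(D|T2) = 0.64·0.235 + 0.36·0.023 = 0.1504 + 0.00828 = 0.15868
Then overall,
P(D) = 0.39·0.1066 + 0.61·0.15868
      = 0.041574 + 0.0967948 = 0.1383688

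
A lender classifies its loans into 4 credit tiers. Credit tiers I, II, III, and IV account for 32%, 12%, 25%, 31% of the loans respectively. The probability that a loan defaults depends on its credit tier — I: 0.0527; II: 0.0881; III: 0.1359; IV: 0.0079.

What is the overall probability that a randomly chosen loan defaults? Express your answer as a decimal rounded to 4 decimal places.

P(D) ≈ 0.0639

Summing over the partition,
P(D) = P(D|I)·P(I) + P(D|II)·P(II) + P(D|III)·P(III) + P(D|IV)·P(IV)
      = 0.0527·0.32 + 0.0881·0.12 + 0.1359·0.25 + 0.0079·0.31
      = 0.016864 + 0.010572 + 0.033975 + 0.002449 = 0.06386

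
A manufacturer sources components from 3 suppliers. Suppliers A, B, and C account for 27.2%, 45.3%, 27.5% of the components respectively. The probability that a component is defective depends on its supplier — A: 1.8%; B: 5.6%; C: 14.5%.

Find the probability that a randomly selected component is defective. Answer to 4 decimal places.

P(D) = P(D|A)·P(A) + P(D|B)·P(B) + P(D|C)·P(C)
      = 0.018·0.272 + 0.056·0.453 + 0.145·0.275
      = 0.004896 + 0.025368 + 0.039875 = 0.070139

P(D) ≈ 0.0701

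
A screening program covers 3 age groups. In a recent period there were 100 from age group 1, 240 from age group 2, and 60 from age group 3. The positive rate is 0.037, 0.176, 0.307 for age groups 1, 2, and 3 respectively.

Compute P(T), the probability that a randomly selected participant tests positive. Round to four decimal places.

0.1609

Total: 100 + 240 + 60 = 400.
P(1) = 100/400 = 0.25. P(2) = 240/400 = 0.6. P(3) = 60/400 = 0.15.
P(T) = P(T|1)·P(1) + P(T|2)·P(2) + P(T|3)·P(3)
      = 0.037·0.25 + 0.176·0.6 + 0.307·0.15
      = 0.00925 + 0.1056 + 0.04605 = 0.1609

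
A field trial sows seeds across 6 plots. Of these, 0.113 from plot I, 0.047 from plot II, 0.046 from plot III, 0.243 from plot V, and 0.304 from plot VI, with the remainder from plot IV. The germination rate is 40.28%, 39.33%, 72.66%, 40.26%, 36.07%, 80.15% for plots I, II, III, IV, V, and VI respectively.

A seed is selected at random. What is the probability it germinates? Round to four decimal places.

0.5282

P(IV) = 1 − (0.113 + 0.047 + 0.046 + 0.243 + 0.304) = 0.247.
P(G) = P(G|I)·P(I) + P(G|II)·P(II) + P(G|III)·P(III) + P(G|IV)·P(IV) + P(G|V)·P(V) + P(G|VI)·P(VI)
      = 0.4028·0.113 + 0.3933·0.047 + 0.7266·0.046 + 0.4026·0.247 + 0.3607·0.243 + 0.8015·0.304
      = 0.0455164 + 0.0184851 + 0.0334236 + 0.0994422 + 0.0876501 + 0.243656 = 0.5281734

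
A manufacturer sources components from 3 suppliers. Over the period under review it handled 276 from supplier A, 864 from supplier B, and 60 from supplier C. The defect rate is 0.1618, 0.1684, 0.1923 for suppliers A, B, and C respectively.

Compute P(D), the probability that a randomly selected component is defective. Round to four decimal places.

Total: 276 + 864 + 60 = 1200.
P(A) = 276/1200 = 0.23. P(B) = 864/1200 = 0.72. P(C) = 60/1200 = 0.05.
By the law of total probability,
P(D) = P(D|A)·P(A) + P(D|B)·P(B) + P(D|C)·P(C)
      = 0.1618·0.23 + 0.1684·0.72 + 0.1923·0.05
      = 0.037214 + 0.121248 + 0.009615 = 0.168077

0.1681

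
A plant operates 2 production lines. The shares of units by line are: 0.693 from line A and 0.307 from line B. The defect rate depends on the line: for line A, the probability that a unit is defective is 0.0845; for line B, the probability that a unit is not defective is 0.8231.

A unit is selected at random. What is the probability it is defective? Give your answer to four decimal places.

P(D|B) = 1 − 0.8231 = 0.1769.
By the law of total probability,
P(D) = P(D|A)·P(A) + P(D|B)·P(B)
      = 0.0845·0.693 + 0.1769·0.307
      = 0.0585585 + 0.0543083 = 0.1128668

0.1129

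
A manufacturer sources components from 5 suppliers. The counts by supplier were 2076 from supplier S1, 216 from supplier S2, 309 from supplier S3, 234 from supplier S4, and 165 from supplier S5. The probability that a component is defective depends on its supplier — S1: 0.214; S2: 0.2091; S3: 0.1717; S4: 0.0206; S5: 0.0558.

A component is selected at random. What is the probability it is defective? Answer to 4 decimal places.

Total: 2076 + 216 + 309 + 234 + 165 = 3000.
P(S1) = 2076/3000 = 0.692. P(S2) = 216/3000 = 0.072. P(S3) = 309/3000 = 0.103. P(S4) = 234/3000 = 0.078. P(S5) = 165/3000 = 0.055.
Using total probability over the partition,
P(D) = P(D|S1)·P(S1) + P(D|S2)·P(S2) + P(D|S3)·P(S3) + P(D|S4)·P(S4) + P(D|S5)·P(S5)
      = 0.214·0.692 + 0.2091·0.072 + 0.1717·0.103 + 0.0206·0.078 + 0.0558·0.055
      = 0.148088 + 0.0150552 + 0.0176851 + 0.0016068 + 0.003069 = 0.1855041

P(D) ≈ 0.1855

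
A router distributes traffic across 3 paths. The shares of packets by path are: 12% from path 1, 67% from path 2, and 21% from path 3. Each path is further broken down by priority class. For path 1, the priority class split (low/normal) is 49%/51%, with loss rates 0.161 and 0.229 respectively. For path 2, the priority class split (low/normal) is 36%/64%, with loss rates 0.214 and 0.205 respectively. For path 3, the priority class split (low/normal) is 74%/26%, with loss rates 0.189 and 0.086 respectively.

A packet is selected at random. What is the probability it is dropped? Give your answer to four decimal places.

P(L) ≈ 0.1971

P(L|1) = 0.49·0.161 + 0.51·0.229 = 0.07889 + 0.11679 = 0.19568
P(L|2) = 0.36·0.214 + 0.64·0.205 = 0.07704 + 0.1312 = 0.20824
P(L|3) = 0.74·0.189 + 0.26·0.086 = 0.13986 + 0.02236 = 0.16222
Then overall,
P(L) = 0.12·0.19568 + 0.67·0.20824 + 0.21·0.16222
      = 0.0234816 + 0.1395208 + 0.0340662 = 0.1970686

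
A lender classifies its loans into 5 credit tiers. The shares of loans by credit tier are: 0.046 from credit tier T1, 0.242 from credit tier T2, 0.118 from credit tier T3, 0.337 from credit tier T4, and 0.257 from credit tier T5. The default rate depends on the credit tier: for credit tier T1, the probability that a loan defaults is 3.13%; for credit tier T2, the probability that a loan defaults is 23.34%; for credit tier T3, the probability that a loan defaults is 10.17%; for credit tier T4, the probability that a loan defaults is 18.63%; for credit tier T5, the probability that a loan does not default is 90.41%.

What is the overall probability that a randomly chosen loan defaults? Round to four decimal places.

P(D|T5) = 1 − 0.9041 = 0.0959.
Using total probability over the partition,
P(D) = P(D|T1)·P(T1) + P(D|T2)·P(T2) + P(D|T3)·P(T3) + P(D|T4)·P(T4) + P(D|T5)·P(T5)
      = 0.0313·0.046 + 0.2334·0.242 + 0.1017·0.118 + 0.1863·0.337 + 0.0959·0.257
      = 0.0014398 + 0.0564828 + 0.0120006 + 0.0627831 + 0.0246463 = 0.1573526

0.1574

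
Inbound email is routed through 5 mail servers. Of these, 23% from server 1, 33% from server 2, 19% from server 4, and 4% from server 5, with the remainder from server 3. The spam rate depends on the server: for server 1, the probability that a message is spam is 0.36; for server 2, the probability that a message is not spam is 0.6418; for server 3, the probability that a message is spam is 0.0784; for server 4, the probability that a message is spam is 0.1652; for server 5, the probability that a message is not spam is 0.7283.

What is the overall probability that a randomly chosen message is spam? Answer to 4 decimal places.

P(3) = 1 − (0.23 + 0.33 + 0.19 + 0.04) = 0.21.
P(S|2) = 1 − 0.6418 = 0.3582.
P(S|5) = 1 − 0.7283 = 0.2717.
Summing over the partition,
P(S) = P(S|1)·P(1) + P(S|2)·P(2) + P(S|3)·P(3) + P(S|4)·P(4) + P(S|5)·P(5)
      = 0.36·0.23 + 0.3582·0.33 + 0.0784·0.21 + 0.1652·0.19 + 0.2717·0.04
      = 0.0828 + 0.118206 + 0.016464 + 0.031388 + 0.010868 = 0.259726

P(S) ≈ 0.2597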